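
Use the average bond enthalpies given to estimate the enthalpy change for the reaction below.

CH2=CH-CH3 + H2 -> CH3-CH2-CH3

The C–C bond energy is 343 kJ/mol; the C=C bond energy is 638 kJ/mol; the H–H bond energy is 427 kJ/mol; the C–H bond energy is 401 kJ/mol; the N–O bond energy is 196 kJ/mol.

Bonds broken (reactants):
  C–C: 1 × 343 = 343
  C–H: 6 × 401 = 2406
  C=C: 1 × 638 = 638
  H–H: 1 × 427 = 427
  Σ(broken) = 3814 kJ
Bonds formed (products):
  C–C: 2 × 343 = 686
  C–H: 8 × 401 = 3208
  Σ(formed) = 3894 kJ
ΔH = Σ(broken) − Σ(formed) = 3814 − 3894 = −80 kJ

ΔH ≈ −80 kJ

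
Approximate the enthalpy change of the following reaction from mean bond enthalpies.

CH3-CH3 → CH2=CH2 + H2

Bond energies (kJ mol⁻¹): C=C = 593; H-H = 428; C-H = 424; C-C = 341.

Bonds broken (reactants):
  C-C: 1 × 341 = 341
  C-H: 6 × 424 = 2544
  Σ(broken) = 2885 kJ
Bonds formed (products):
  C-H: 4 × 424 = 1696
  C=C: 1 × 593 = 593
  H-H: 1 × 428 = 428
  Σ(formed) = 2717 kJ
ΔH = Σ(broken) − Σ(formed) = 2885 − 2717 = +168 kJ

ΔH ≈ +168 kJ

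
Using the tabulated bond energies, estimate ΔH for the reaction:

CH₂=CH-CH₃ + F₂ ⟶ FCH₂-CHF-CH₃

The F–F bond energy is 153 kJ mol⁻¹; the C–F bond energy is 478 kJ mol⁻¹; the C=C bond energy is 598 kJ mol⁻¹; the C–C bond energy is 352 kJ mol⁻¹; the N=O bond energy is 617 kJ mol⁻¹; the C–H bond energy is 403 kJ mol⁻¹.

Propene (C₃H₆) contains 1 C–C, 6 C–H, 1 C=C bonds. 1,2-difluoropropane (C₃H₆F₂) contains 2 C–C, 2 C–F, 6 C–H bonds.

ΔH ≈ −557 kJ

Bonds broken (reactants):
  C–C: 1 × 352 = 352
  C–H: 6 × 403 = 2418
  C=C: 1 × 598 = 598
  F–F: 1 × 153 = 153
  Σ(broken) = 3521 kJ
Bonds formed (products):
  C–C: 2 × 352 = 704
  C–F: 2 × 478 = 956
  C–H: 6 × 403 = 2418
  Σ(formed) = 4078 kJ
ΔH = Σ(broken) − Σ(formed) = 3521 − 4078 = −557 kJ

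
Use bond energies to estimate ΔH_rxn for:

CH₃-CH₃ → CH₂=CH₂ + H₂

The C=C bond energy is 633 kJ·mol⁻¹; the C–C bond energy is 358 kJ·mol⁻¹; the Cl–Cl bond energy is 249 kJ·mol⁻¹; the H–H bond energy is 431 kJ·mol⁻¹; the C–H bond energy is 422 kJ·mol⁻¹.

ΔH ≈ +138 kJ

Bonds broken (reactants):
  C–C: 1 × 358 = 358
  C–H: 6 × 422 = 2532
  Σ(broken) = 2890 kJ
Bonds formed (products):
  C–H: 4 × 422 = 1688
  C=C: 1 × 633 = 633
  H–H: 1 × 431 = 431
  Σ(formed) = 2752 kJ
ΔH = Σ(broken) − Σ(formed) = 2890 − 2752 = +138 kJ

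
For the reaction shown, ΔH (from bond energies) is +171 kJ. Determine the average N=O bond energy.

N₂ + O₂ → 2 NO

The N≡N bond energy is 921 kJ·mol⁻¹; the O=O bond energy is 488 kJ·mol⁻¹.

D(N=O) ≈ 619 kJ/mol

Let D be the N=O bond energy.
Σ(broken) = 1×921 + 1×488 = 1409
Σ(formed) = 2×D = 2D
ΔH = Σ(broken) − Σ(formed) = (1409) − (2D) = +1409 − 2D
Setting this equal to +171 kJ gives 2D = 1238, so D = 619 kJ/mol.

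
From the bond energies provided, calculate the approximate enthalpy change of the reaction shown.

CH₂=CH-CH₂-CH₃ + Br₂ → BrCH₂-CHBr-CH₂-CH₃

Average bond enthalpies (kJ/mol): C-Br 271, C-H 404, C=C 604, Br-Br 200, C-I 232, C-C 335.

Bonds broken (reactants):
  Br-Br: 1 × 200 = 200
  C-C: 2 × 335 = 670
  C-H: 8 × 404 = 3232
  C=C: 1 × 604 = 604
  Σ(broken) = 4706 kJ
Bonds formed (products):
  C-Br: 2 × 271 = 542
  C-C: 3 × 335 = 1005
  C-H: 8 × 404 = 3232
  Σ(formed) = 4779 kJ
ΔH = Σ(broken) − Σ(formed) = 4706 − 4779 = −73 kJ

ΔH ≈ −73 kJ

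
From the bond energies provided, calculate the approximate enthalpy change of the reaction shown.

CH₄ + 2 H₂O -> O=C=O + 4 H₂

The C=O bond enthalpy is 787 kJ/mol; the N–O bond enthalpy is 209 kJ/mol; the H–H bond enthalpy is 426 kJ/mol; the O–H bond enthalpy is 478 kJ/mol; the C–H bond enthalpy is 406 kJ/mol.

Bonds broken (reactants):
  C–H: 4 × 406 = 1624
  O–H: 4 × 478 = 1912
  Σ(broken) = 3536 kJ
Bonds formed (products):
  C=O: 2 × 787 = 1574
  H–H: 4 × 426 = 1704
  Σ(formed) = 3278 kJ
ΔH = Σ(broken) − Σ(formed) = 3536 − 3278 = +258 kJ

ΔH ≈ +258 kJ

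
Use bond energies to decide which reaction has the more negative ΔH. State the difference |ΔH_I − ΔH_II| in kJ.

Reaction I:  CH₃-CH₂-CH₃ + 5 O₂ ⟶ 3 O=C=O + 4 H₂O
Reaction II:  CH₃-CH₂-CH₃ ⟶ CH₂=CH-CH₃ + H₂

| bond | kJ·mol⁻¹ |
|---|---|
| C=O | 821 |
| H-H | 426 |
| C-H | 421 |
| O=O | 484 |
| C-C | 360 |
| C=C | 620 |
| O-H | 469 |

Reaction I, by 2326 kJ

Reaction I:
  Bonds broken (reactants):
    C-C: 2 × 360 = 720
    C-H: 8 × 421 = 3368
    O=O: 5 × 484 = 2420
    Σ(broken) = 6508 kJ
  Bonds formed (products):
    C=O: 6 × 821 = 4926
    O-H: 8 × 469 = 3752
    Σ(formed) = 8678 kJ
  ΔH_I = 6508 − 8678 = −2170 kJ
Reaction II:
  Bonds broken (reactants):
    C-C: 2 × 360 = 720
    C-H: 8 × 421 = 3368
    Σ(broken) = 4088 kJ
  Bonds formed (products):
    C-C: 1 × 360 = 360
    C-H: 6 × 421 = 2526
    C=C: 1 × 620 = 620
    H-H: 1 × 426 = 426
    Σ(formed) = 3932 kJ
  ΔH_II = 4088 − 3932 = +156 kJ
ΔH_I − ΔH_II = −2326 kJ, so reaction I has the more negative ΔH; |ΔH_I − ΔH_II| = 2326 kJ.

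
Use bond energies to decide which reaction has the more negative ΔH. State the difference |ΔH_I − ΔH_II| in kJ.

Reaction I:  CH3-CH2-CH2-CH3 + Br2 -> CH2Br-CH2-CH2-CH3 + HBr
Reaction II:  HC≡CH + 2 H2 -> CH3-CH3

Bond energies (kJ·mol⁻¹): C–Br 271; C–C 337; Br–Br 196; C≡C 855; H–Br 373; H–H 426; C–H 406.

Reaction I:
  Bonds broken (reactants):
    Br–Br: 1 × 196 = 196
    C–C: 3 × 337 = 1011
    C–H: 10 × 406 = 4060
    Σ(broken) = 5267 kJ
  Bonds formed (products):
    C–Br: 1 × 271 = 271
    C–C: 3 × 337 = 1011
    C–H: 9 × 406 = 3654
    H–Br: 1 × 373 = 373
    Σ(formed) = 5309 kJ
  ΔH_I = 5267 − 5309 = −42 kJ
Reaction II:
  Bonds broken (reactants):
    C≡C: 1 × 855 = 855
    C–H: 2 × 406 = 812
    H–H: 2 × 426 = 852
    Σ(broken) = 2519 kJ
  Bonds formed (products):
    C–C: 1 × 337 = 337
    C–H: 6 × 406 = 2436
    Σ(formed) = 2773 kJ
  ΔH_II = 2519 − 2773 = −254 kJ
ΔH_I − ΔH_II = +212 kJ, so reaction II has the more negative ΔH; |ΔH_I − ΔH_II| = 212 kJ.

Reaction II, by 212 kJ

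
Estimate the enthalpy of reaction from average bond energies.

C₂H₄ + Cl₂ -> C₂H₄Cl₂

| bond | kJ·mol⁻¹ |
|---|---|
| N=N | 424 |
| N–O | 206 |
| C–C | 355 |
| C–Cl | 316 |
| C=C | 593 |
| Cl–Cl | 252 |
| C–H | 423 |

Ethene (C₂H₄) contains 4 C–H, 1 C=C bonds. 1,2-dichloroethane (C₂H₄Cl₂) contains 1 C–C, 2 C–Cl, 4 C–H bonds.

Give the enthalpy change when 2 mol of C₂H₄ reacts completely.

ΔH = −284 kJ

Bonds broken (reactants):
  C–H: 4 × 423 = 1692
  C=C: 1 × 593 = 593
  Cl–Cl: 1 × 252 = 252
  Σ(broken) = 2537 kJ
Bonds formed (products):
  C–C: 1 × 355 = 355
  C–Cl: 2 × 316 = 632
  C–H: 4 × 423 = 1692
  Σ(formed) = 2679 kJ
ΔH = Σ(broken) − Σ(formed) = 2537 − 2679 = −142 kJ
For 2× the reaction as written: 2 × (−142) = −284 kJ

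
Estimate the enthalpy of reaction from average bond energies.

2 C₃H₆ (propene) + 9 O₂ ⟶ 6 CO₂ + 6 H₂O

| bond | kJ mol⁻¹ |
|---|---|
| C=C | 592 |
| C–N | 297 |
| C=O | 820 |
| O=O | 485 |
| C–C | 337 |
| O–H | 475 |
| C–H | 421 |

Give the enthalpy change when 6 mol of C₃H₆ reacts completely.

ΔH = −12795 kJ

Bonds broken (reactants):
  C–C: 2 × 337 = 674
  C–H: 12 × 421 = 5052
  C=C: 2 × 592 = 1184
  O=O: 9 × 485 = 4365
  Σ(broken) = 11275 kJ
Bonds formed (products):
  C=O: 12 × 820 = 9840
  O–H: 12 × 475 = 5700
  Σ(formed) = 15540 kJ
ΔH = Σ(broken) − Σ(formed) = 11275 − 15540 = −4265 kJ
For 3× the reaction as written: 3 × (−4265) = −12795 kJ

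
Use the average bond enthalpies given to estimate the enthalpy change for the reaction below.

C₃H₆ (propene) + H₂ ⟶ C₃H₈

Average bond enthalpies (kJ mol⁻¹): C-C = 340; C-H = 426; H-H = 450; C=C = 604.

Bonds broken (reactants):
  C-C: 1 × 340 = 340
  C-H: 6 × 426 = 2556
  C=C: 1 × 604 = 604
  H-H: 1 × 450 = 450
  Σ(broken) = 3950 kJ
Bonds formed (products):
  C-C: 2 × 340 = 680
  C-H: 8 × 426 = 3408
  Σ(formed) = 4088 kJ
ΔH = Σ(broken) − Σ(formed) = 3950 − 4088 = −138 kJ

ΔH ≈ −138 kJ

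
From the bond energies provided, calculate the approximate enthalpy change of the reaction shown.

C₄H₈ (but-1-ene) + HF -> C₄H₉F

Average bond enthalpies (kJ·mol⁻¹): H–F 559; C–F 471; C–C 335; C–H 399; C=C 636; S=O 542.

ΔH ≈ −10 kJ

Bonds broken (reactants):
  C–C: 2 × 335 = 670
  C–H: 8 × 399 = 3192
  C=C: 1 × 636 = 636
  H–F: 1 × 559 = 559
  Σ(broken) = 5057 kJ
Bonds formed (products):
  C–C: 3 × 335 = 1005
  C–F: 1 × 471 = 471
  C–H: 9 × 399 = 3591
  Σ(formed) = 5067 kJ
ΔH = Σ(broken) − Σ(formed) = 5057 − 5067 = −10 kJ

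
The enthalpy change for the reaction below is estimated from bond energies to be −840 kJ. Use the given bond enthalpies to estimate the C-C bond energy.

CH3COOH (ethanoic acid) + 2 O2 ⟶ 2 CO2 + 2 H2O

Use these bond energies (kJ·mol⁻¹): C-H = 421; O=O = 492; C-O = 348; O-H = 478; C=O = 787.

D(C-C) ≈ 360 kJ/mol

Let D be the C-C bond energy.
Σ(broken) = 1×D + 3×421 + 1×348 + 1×787 + 1×478 + 2×492 = 3860 + D
Σ(formed) = 4×787 + 4×478 = 5060
ΔH = Σ(broken) − Σ(formed) = (3860 + D) − (5060) = −1200 + D
Setting this equal to −840 kJ gives D = 360 kJ/mol.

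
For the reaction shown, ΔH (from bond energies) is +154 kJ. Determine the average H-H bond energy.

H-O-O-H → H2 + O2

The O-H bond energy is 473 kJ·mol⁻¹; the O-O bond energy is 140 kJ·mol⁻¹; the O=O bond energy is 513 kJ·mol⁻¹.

D(H-H) ≈ 419 kJ/mol

Let D be the H-H bond energy.
Σ(broken) = 2×473 + 1×140 = 1086
Σ(formed) = 1×D + 1×513 = 513 + D
ΔH = Σ(broken) − Σ(formed) = (1086) − (513 + D) = +573 − D
Setting this equal to +154 kJ gives D = 419 kJ/mol.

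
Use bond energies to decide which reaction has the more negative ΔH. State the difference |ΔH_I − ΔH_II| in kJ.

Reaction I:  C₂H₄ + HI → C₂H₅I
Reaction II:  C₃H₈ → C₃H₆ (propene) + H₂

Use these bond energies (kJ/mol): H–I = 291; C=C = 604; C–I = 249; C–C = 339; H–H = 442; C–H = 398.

Reaction I, by 180 kJ

Reaction I:
  Bonds broken (reactants):
    C–H: 4 × 398 = 1592
    C=C: 1 × 604 = 604
    H–I: 1 × 291 = 291
    Σ(broken) = 2487 kJ
  Bonds formed (products):
    C–C: 1 × 339 = 339
    C–H: 5 × 398 = 1990
    C–I: 1 × 249 = 249
    Σ(formed) = 2578 kJ
  ΔH_I = 2487 − 2578 = −91 kJ
Reaction II:
  Bonds broken (reactants):
    C–C: 2 × 339 = 678
    C–H: 8 × 398 = 3184
    Σ(broken) = 3862 kJ
  Bonds formed (products):
    C–C: 1 × 339 = 339
    C–H: 6 × 398 = 2388
    C=C: 1 × 604 = 604
    H–H: 1 × 442 = 442
    Σ(formed) = 3773 kJ
  ΔH_II = 3862 − 3773 = +89 kJ
ΔH_I − ΔH_II = −180 kJ, so reaction I has the more negative ΔH; |ΔH_I − ΔH_II| = 180 kJ.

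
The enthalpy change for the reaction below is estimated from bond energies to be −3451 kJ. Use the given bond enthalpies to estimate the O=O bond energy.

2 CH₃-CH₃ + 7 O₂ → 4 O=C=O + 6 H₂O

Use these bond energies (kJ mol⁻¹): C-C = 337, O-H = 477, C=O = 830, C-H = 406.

Let D be the O=O bond energy.
Σ(broken) = 2×337 + 12×406 + 7×D = 5546 + 7D
Σ(formed) = 8×830 + 12×477 = 12364
ΔH = Σ(broken) − Σ(formed) = (5546 + 7D) − (12364) = −6818 + 7D
Setting this equal to −3451 kJ gives 7D = 3367, so D = 481 kJ/mol.

D(O=O) ≈ 481 kJ/mol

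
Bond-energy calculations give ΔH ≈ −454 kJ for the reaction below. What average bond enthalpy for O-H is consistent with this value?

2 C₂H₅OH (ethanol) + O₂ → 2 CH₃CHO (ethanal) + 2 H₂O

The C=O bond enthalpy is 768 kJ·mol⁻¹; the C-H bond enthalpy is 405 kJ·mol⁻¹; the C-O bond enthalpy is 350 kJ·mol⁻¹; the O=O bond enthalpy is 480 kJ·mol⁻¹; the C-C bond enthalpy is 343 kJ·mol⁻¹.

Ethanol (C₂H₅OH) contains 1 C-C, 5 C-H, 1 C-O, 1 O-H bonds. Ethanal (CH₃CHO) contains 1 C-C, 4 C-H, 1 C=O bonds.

D(O-H) ≈ 454 kJ/mol

Let D be the O-H bond energy.
Σ(broken) = 2×343 + 10×405 + 2×350 + 2×D + 1×480 = 5916 + 2D
Σ(formed) = 2×343 + 8×405 + 2×768 + 4×D = 5462 + 4D
ΔH = Σ(broken) − Σ(formed) = (5916 + 2D) − (5462 + 4D) = +454 − 2D
Setting this equal to −454 kJ gives 2D = 908, so D = 454 kJ/mol.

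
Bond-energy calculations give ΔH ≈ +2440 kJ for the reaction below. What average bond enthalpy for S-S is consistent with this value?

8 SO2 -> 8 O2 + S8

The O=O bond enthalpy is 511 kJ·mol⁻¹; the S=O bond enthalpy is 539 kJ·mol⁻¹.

D(S-S) ≈ 262 kJ/mol

Let D be the S-S bond energy.
Σ(broken) = 16×539 = 8624
Σ(formed) = 8×511 + 8×D = 4088 + 8D
ΔH = Σ(broken) − Σ(formed) = (8624) − (4088 + 8D) = +4536 − 8D
Setting this equal to +2440 kJ gives 8D = 2096, so D = 262 kJ/mol.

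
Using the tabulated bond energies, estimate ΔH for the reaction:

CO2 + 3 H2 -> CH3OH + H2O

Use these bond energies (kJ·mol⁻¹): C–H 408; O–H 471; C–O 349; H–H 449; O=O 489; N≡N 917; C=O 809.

Bonds broken (reactants):
  C=O: 2 × 809 = 1618
  H–H: 3 × 449 = 1347
  Σ(broken) = 2965 kJ
Bonds formed (products):
  C–H: 3 × 408 = 1224
  C–O: 1 × 349 = 349
  O–H: 3 × 471 = 1413
  Σ(formed) = 2986 kJ
ΔH = Σ(broken) − Σ(formed) = 2965 − 2986 = −21 kJ

ΔH ≈ −21 kJ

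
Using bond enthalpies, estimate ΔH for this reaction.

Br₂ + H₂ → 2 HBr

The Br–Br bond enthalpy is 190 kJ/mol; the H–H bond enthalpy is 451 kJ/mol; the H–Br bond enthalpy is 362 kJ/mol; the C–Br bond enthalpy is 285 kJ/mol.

Bonds broken (reactants):
  Br–Br: 1 × 190 = 190
  H–H: 1 × 451 = 451
  Σ(broken) = 641 kJ
Bonds formed (products):
  H–Br: 2 × 362 = 724
  Σ(formed) = 724 kJ
ΔH = Σ(broken) − Σ(formed) = 641 − 724 = −83 kJ

ΔH ≈ −83 kJ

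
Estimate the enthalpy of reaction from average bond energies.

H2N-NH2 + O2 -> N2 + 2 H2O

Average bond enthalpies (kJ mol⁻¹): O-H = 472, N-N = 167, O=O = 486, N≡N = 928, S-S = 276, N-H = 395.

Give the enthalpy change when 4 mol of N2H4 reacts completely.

ΔH = −2332 kJ

Bonds broken (reactants):
  N-H: 4 × 395 = 1580
  N-N: 1 × 167 = 167
  O=O: 1 × 486 = 486
  Σ(broken) = 2233 kJ
Bonds formed (products):
  N≡N: 1 × 928 = 928
  O-H: 4 × 472 = 1888
  Σ(formed) = 2816 kJ
ΔH = Σ(broken) − Σ(formed) = 2233 − 2816 = −583 kJ
For 4× the reaction as written: 4 × (−583) = −2332 kJ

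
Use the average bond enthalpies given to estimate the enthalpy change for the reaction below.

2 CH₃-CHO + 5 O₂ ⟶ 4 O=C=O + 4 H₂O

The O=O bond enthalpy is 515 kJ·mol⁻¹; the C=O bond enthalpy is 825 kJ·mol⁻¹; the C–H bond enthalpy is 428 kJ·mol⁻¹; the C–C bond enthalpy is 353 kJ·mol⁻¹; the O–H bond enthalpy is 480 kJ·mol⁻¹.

ΔH ≈ −2085 kJ

Bonds broken (reactants):
  C–C: 2 × 353 = 706
  C–H: 8 × 428 = 3424
  C=O: 2 × 825 = 1650
  O=O: 5 × 515 = 2575
  Σ(broken) = 8355 kJ
Bonds formed (products):
  C=O: 8 × 825 = 6600
  O–H: 8 × 480 = 3840
  Σ(formed) = 10440 kJ
ΔH = Σ(broken) − Σ(formed) = 8355 − 10440 = −2085 kJ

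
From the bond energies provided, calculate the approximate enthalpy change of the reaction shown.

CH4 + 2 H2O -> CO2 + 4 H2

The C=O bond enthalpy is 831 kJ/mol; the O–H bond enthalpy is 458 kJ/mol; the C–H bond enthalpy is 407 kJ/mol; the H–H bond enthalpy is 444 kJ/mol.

ΔH ≈ +22 kJ

Bonds broken (reactants):
  C–H: 4 × 407 = 1628
  O–H: 4 × 458 = 1832
  Σ(broken) = 3460 kJ
Bonds formed (products):
  C=O: 2 × 831 = 1662
  H–H: 4 × 444 = 1776
  Σ(formed) = 3438 kJ
ΔH = Σ(broken) − Σ(formed) = 3460 − 3438 = +22 kJ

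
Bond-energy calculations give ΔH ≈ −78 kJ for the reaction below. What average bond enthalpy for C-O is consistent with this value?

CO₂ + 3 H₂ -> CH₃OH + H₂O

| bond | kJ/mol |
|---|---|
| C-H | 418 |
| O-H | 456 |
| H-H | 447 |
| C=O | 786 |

D(C-O) ≈ 369 kJ/mol

Let D be the C-O bond energy.
Σ(broken) = 2×786 + 3×447 = 2913
Σ(formed) = 3×418 + 1×D + 3×456 = 2622 + D
ΔH = Σ(broken) − Σ(formed) = (2913) − (2622 + D) = +291 − D
Setting this equal to −78 kJ gives D = 369 kJ/mol.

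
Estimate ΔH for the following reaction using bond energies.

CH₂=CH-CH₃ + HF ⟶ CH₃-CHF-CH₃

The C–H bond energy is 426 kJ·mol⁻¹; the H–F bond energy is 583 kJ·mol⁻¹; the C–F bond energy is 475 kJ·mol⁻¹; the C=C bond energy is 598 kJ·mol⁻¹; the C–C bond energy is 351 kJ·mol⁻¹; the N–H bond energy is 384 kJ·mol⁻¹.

Bonds broken (reactants):
  C–C: 1 × 351 = 351
  C–H: 6 × 426 = 2556
  C=C: 1 × 598 = 598
  H–F: 1 × 583 = 583
  Σ(broken) = 4088 kJ
Bonds formed (products):
  C–C: 2 × 351 = 702
  C–F: 1 × 475 = 475
  C–H: 7 × 426 = 2982
  Σ(formed) = 4159 kJ
ΔH = Σ(broken) − Σ(formed) = 4088 − 4159 = −71 kJ

ΔH ≈ −71 kJ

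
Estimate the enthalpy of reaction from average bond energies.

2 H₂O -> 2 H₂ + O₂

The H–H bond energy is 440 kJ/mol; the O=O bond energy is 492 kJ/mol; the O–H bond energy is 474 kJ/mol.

Bonds broken (reactants):
  O–H: 4 × 474 = 1896
  Σ(broken) = 1896 kJ
Bonds formed (products):
  H–H: 2 × 440 = 880
  O=O: 1 × 492 = 492
  Σ(formed) = 1372 kJ
ΔH = Σ(broken) − Σ(formed) = 1896 − 1372 = +524 kJ

ΔH ≈ +524 kJ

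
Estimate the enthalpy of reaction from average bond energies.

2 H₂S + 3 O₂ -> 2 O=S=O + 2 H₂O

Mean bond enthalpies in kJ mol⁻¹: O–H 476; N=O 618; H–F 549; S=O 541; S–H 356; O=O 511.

ΔH ≈ −1111 kJ

Bonds broken (reactants):
  O=O: 3 × 511 = 1533
  S–H: 4 × 356 = 1424
  Σ(broken) = 2957 kJ
Bonds formed (products):
  O–H: 4 × 476 = 1904
  S=O: 4 × 541 = 2164
  Σ(formed) = 4068 kJ
ΔH = Σ(broken) − Σ(formed) = 2957 − 4068 = −1111 kJ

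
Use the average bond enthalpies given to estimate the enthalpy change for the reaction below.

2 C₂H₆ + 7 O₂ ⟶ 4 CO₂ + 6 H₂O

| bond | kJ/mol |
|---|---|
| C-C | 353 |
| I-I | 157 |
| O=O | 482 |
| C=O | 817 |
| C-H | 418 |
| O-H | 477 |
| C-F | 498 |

ΔH ≈ −3164 kJ

Bonds broken (reactants):
  C-C: 2 × 353 = 706
  C-H: 12 × 418 = 5016
  O=O: 7 × 482 = 3374
  Σ(broken) = 9096 kJ
Bonds formed (products):
  C=O: 8 × 817 = 6536
  O-H: 12 × 477 = 5724
  Σ(formed) = 12260 kJ
ΔH = Σ(broken) − Σ(formed) = 9096 − 12260 = −3164 kJ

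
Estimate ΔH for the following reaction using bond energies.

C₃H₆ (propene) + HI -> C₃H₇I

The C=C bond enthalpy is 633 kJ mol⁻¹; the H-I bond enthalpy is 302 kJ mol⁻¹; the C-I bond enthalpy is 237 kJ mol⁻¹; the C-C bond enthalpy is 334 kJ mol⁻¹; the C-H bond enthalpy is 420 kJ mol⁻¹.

Bonds broken (reactants):
  C-C: 1 × 334 = 334
  C-H: 6 × 420 = 2520
  C=C: 1 × 633 = 633
  H-I: 1 × 302 = 302
  Σ(broken) = 3789 kJ
Bonds formed (products):
  C-C: 2 × 334 = 668
  C-H: 7 × 420 = 2940
  C-I: 1 × 237 = 237
  Σ(formed) = 3845 kJ
ΔH = Σ(broken) − Σ(formed) = 3789 − 3845 = −56 kJ

ΔH ≈ −56 kJ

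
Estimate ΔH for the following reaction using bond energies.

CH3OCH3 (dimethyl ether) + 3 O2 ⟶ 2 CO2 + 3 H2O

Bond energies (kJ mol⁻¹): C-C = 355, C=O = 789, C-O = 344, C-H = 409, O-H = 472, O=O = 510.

ΔH ≈ −1316 kJ

Bonds broken (reactants):
  C-H: 6 × 409 = 2454
  C-O: 2 × 344 = 688
  O=O: 3 × 510 = 1530
  Σ(broken) = 4672 kJ
Bonds formed (products):
  C=O: 4 × 789 = 3156
  O-H: 6 × 472 = 2832
  Σ(formed) = 5988 kJ
ΔH = Σ(broken) − Σ(formed) = 4672 − 5988 = −1316 kJ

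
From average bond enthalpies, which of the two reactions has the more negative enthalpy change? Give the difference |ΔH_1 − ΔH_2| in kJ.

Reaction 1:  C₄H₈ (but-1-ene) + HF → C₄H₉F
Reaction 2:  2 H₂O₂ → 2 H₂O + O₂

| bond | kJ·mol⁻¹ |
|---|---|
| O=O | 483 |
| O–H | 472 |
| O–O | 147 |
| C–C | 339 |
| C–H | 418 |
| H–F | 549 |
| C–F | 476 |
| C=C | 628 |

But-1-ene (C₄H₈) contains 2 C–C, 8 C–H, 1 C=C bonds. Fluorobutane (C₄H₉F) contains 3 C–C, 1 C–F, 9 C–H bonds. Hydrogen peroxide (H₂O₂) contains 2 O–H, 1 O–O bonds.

Reaction 1:
  Bonds broken (reactants):
    C–C: 2 × 339 = 678
    C–H: 8 × 418 = 3344
    C=C: 1 × 628 = 628
    H–F: 1 × 549 = 549
    Σ(broken) = 5199 kJ
  Bonds formed (products):
    C–C: 3 × 339 = 1017
    C–F: 1 × 476 = 476
    C–H: 9 × 418 = 3762
    Σ(formed) = 5255 kJ
  ΔH_1 = 5199 − 5255 = −56 kJ
Reaction 2:
  Bonds broken (reactants):
    O–H: 4 × 472 = 1888
    O–O: 2 × 147 = 294
    Σ(broken) = 2182 kJ
  Bonds formed (products):
    O–H: 4 × 472 = 1888
    O=O: 1 × 483 = 483
    Σ(formed) = 2371 kJ
  ΔH_2 = 2182 − 2371 = −189 kJ
ΔH_1 − ΔH_2 = +133 kJ, so reaction 2 has the more negative ΔH; |ΔH_1 − ΔH_2| = 133 kJ.

Reaction 2, by 133 kJ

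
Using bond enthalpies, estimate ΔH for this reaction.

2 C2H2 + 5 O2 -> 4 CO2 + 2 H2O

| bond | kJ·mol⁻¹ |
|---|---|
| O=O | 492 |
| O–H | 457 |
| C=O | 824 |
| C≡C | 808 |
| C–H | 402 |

Bonds broken (reactants):
  C≡C: 2 × 808 = 1616
  C–H: 4 × 402 = 1608
  O=O: 5 × 492 = 2460
  Σ(broken) = 5684 kJ
Bonds formed (products):
  C=O: 8 × 824 = 6592
  O–H: 4 × 457 = 1828
  Σ(formed) = 8420 kJ
ΔH = Σ(broken) − Σ(formed) = 5684 − 8420 = −2736 kJ

ΔH ≈ −2736 kJ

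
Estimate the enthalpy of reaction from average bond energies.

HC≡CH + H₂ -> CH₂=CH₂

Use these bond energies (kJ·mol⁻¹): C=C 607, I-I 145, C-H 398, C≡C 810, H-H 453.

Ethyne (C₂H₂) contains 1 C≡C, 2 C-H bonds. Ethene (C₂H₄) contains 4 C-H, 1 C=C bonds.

Bonds broken (reactants):
  C≡C: 1 × 810 = 810
  C-H: 2 × 398 = 796
  H-H: 1 × 453 = 453
  Σ(broken) = 2059 kJ
Bonds formed (products):
  C-H: 4 × 398 = 1592
  C=C: 1 × 607 = 607
  Σ(formed) = 2199 kJ
ΔH = Σ(broken) − Σ(formed) = 2059 − 2199 = −140 kJ

ΔH ≈ −140 kJ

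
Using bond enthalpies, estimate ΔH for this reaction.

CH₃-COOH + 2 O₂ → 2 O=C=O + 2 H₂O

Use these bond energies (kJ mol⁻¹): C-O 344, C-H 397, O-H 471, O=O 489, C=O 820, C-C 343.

Bonds broken (reactants):
  C-C: 1 × 343 = 343
  C-H: 3 × 397 = 1191
  C-O: 1 × 344 = 344
  C=O: 1 × 820 = 820
  O-H: 1 × 471 = 471
  O=O: 2 × 489 = 978
  Σ(broken) = 4147 kJ
Bonds formed (products):
  C=O: 4 × 820 = 3280
  O-H: 4 × 471 = 1884
  Σ(formed) = 5164 kJ
ΔH = Σ(broken) − Σ(formed) = 4147 − 5164 = −1017 kJ

ΔH ≈ −1017 kJ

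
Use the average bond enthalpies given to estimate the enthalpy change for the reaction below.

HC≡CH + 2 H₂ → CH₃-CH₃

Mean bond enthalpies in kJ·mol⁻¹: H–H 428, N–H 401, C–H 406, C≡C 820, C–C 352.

Bonds broken (reactants):
  C≡C: 1 × 820 = 820
  C–H: 2 × 406 = 812
  H–H: 2 × 428 = 856
  Σ(broken) = 2488 kJ
Bonds formed (products):
  C–C: 1 × 352 = 352
  C–H: 6 × 406 = 2436
  Σ(formed) = 2788 kJ
ΔH = Σ(broken) − Σ(formed) = 2488 − 2788 = −300 kJ

ΔH ≈ −300 kJ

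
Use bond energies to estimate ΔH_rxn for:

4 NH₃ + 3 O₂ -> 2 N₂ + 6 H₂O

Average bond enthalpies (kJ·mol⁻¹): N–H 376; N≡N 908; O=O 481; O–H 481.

ΔH ≈ −1633 kJ

Bonds broken (reactants):
  N–H: 12 × 376 = 4512
  O=O: 3 × 481 = 1443
  Σ(broken) = 5955 kJ
Bonds formed (products):
  N≡N: 2 × 908 = 1816
  O–H: 12 × 481 = 5772
  Σ(formed) = 7588 kJ
ΔH = Σ(broken) − Σ(formed) = 5955 − 7588 = −1633 kJ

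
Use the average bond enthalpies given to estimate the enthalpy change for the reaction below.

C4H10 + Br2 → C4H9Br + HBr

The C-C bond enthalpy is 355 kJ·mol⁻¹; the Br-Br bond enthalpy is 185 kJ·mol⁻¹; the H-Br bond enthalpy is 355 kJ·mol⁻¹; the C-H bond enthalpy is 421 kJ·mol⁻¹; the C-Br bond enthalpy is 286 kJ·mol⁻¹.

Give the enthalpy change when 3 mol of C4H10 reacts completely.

Bonds broken (reactants):
  Br-Br: 1 × 185 = 185
  C-C: 3 × 355 = 1065
  C-H: 10 × 421 = 4210
  Σ(broken) = 5460 kJ
Bonds formed (products):
  C-Br: 1 × 286 = 286
  C-C: 3 × 355 = 1065
  C-H: 9 × 421 = 3789
  H-Br: 1 × 355 = 355
  Σ(formed) = 5495 kJ
ΔH = Σ(broken) − Σ(formed) = 5460 − 5495 = −35 kJ
For 3× the reaction as written: 3 × (−35) = −105 kJ

ΔH = −105 kJ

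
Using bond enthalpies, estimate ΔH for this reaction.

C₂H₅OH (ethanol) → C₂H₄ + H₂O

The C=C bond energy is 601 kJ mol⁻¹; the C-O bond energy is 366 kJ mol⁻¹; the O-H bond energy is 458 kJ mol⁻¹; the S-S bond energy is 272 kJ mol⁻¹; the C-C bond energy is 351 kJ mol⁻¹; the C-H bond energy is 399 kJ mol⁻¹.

ΔH ≈ +57 kJ

Bonds broken (reactants):
  C-C: 1 × 351 = 351
  C-H: 5 × 399 = 1995
  C-O: 1 × 366 = 366
  O-H: 1 × 458 = 458
  Σ(broken) = 3170 kJ
Bonds formed (products):
  C-H: 4 × 399 = 1596
  C=C: 1 × 601 = 601
  O-H: 2 × 458 = 916
  Σ(formed) = 3113 kJ
ΔH = Σ(broken) − Σ(formed) = 3170 − 3113 = +57 kJ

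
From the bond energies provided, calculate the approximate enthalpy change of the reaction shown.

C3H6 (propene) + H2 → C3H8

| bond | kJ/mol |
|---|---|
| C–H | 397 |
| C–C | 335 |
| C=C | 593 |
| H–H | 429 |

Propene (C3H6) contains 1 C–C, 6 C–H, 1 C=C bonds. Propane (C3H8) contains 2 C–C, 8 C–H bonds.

Bonds broken (reactants):
  C–C: 1 × 335 = 335
  C–H: 6 × 397 = 2382
  C=C: 1 × 593 = 593
  H–H: 1 × 429 = 429
  Σ(broken) = 3739 kJ
Bonds formed (products):
  C–C: 2 × 335 = 670
  C–H: 8 × 397 = 3176
  Σ(formed) = 3846 kJ
ΔH = Σ(broken) − Σ(formed) = 3739 − 3846 = −107 kJ

ΔH ≈ −107 kJ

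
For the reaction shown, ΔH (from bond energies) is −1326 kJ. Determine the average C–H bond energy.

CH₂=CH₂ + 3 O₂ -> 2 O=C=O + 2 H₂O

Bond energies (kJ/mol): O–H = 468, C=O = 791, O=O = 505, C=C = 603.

Let D be the C–H bond energy.
Σ(broken) = 4×D + 1×603 + 3×505 = 2118 + 4D
Σ(formed) = 4×791 + 4×468 = 5036
ΔH = Σ(broken) − Σ(formed) = (2118 + 4D) − (5036) = −2918 + 4D
Setting this equal to −1326 kJ gives 4D = 1592, so D = 398 kJ/mol.

D(C–H) ≈ 398 kJ/mol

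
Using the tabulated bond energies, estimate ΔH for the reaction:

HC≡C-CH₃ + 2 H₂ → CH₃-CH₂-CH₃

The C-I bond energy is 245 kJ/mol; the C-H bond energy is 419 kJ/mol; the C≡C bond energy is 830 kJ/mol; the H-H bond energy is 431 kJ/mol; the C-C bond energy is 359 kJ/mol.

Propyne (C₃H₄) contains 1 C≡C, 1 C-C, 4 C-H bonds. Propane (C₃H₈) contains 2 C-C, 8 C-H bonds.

Bonds broken (reactants):
  C≡C: 1 × 830 = 830
  C-C: 1 × 359 = 359
  C-H: 4 × 419 = 1676
  H-H: 2 × 431 = 862
  Σ(broken) = 3727 kJ
Bonds formed (products):
  C-C: 2 × 359 = 718
  C-H: 8 × 419 = 3352
  Σ(formed) = 4070 kJ
ΔH = Σ(broken) − Σ(formed) = 3727 − 4070 = −343 kJ

ΔH ≈ −343 kJ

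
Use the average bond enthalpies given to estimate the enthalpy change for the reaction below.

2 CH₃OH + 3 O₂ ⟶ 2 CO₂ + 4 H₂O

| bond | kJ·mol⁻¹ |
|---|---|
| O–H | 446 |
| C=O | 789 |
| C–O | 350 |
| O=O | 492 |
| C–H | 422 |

ΔH ≈ −1124 kJ

Bonds broken (reactants):
  C–H: 6 × 422 = 2532
  C–O: 2 × 350 = 700
  O–H: 2 × 446 = 892
  O=O: 3 × 492 = 1476
  Σ(broken) = 5600 kJ
Bonds formed (products):
  C=O: 4 × 789 = 3156
  O–H: 8 × 446 = 3568
  Σ(formed) = 6724 kJ
ΔH = Σ(broken) − Σ(formed) = 5600 − 6724 = −1124 kJ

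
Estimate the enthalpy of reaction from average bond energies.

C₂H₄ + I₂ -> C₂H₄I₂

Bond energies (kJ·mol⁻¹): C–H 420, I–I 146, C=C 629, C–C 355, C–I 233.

ΔH ≈ −46 kJ

Bonds broken (reactants):
  C–H: 4 × 420 = 1680
  C=C: 1 × 629 = 629
  I–I: 1 × 146 = 146
  Σ(broken) = 2455 kJ
Bonds formed (products):
  C–C: 1 × 355 = 355
  C–H: 4 × 420 = 1680
  C–I: 2 × 233 = 466
  Σ(formed) = 2501 kJ
ΔH = Σ(broken) − Σ(formed) = 2455 − 2501 = −46 kJ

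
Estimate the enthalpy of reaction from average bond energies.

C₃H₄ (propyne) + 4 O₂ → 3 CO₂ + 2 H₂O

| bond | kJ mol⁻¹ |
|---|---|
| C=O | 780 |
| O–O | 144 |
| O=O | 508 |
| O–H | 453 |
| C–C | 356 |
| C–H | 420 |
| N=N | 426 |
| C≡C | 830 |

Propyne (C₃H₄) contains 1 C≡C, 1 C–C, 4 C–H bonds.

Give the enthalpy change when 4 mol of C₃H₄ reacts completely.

ΔH = −6376 kJ

Bonds broken (reactants):
  C≡C: 1 × 830 = 830
  C–C: 1 × 356 = 356
  C–H: 4 × 420 = 1680
  O=O: 4 × 508 = 2032
  Σ(broken) = 4898 kJ
Bonds formed (products):
  C=O: 6 × 780 = 4680
  O–H: 4 × 453 = 1812
  Σ(formed) = 6492 kJ
ΔH = Σ(broken) − Σ(formed) = 4898 − 6492 = −1594 kJ
For 4× the reaction as written: 4 × (−1594) = −6376 kJ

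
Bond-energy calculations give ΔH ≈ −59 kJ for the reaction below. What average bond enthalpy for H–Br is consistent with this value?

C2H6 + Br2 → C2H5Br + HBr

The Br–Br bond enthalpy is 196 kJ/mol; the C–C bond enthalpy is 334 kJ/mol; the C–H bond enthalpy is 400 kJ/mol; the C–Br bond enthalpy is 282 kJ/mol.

D(H–Br) ≈ 373 kJ/mol

Let D be the H–Br bond energy.
Σ(broken) = 1×196 + 1×334 + 6×400 = 2930
Σ(formed) = 1×282 + 1×334 + 5×400 + 1×D = 2616 + D
ΔH = Σ(broken) − Σ(formed) = (2930) − (2616 + D) = +314 − D
Setting this equal to −59 kJ gives D = 373 kJ/mol.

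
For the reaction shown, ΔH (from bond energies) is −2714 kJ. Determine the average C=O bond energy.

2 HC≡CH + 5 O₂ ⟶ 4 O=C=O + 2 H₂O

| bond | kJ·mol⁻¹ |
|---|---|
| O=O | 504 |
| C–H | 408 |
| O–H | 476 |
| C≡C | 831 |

D(C=O) ≈ 828 kJ/mol

Let D be the C=O bond energy.
Σ(broken) = 2×831 + 4×408 + 5×504 = 5814
Σ(formed) = 8×D + 4×476 = 1904 + 8D
ΔH = Σ(broken) − Σ(formed) = (5814) − (1904 + 8D) = +3910 − 8D
Setting this equal to −2714 kJ gives 8D = 6624, so D = 828 kJ/mol.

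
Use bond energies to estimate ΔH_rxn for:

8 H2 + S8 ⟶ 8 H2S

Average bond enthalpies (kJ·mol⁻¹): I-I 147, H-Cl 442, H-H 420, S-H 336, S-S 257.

ΔH ≈ +40 kJ

Bonds broken (reactants):
  H-H: 8 × 420 = 3360
  S-S: 8 × 257 = 2056
  Σ(broken) = 5416 kJ
Bonds formed (products):
  S-H: 16 × 336 = 5376
  Σ(formed) = 5376 kJ
ΔH = Σ(broken) − Σ(formed) = 5416 − 5376 = +40 kJ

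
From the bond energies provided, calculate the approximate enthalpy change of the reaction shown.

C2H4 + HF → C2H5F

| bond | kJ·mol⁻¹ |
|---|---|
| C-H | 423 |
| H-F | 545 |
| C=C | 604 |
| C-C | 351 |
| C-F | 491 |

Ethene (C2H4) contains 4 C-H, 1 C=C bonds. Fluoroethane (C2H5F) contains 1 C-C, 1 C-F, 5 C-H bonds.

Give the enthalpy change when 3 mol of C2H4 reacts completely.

ΔH = −348 kJ

Bonds broken (reactants):
  C-H: 4 × 423 = 1692
  C=C: 1 × 604 = 604
  H-F: 1 × 545 = 545
  Σ(broken) = 2841 kJ
Bonds formed (products):
  C-C: 1 × 351 = 351
  C-F: 1 × 491 = 491
  C-H: 5 × 423 = 2115
  Σ(formed) = 2957 kJ
ΔH = Σ(broken) − Σ(formed) = 2841 − 2957 = −116 kJ
For 3× the reaction as written: 3 × (−116) = −348 kJ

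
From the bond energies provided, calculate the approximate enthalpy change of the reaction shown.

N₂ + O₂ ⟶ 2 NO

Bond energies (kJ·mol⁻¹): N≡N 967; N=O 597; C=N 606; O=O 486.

Bonds broken (reactants):
  N≡N: 1 × 967 = 967
  O=O: 1 × 486 = 486
  Σ(broken) = 1453 kJ
Bonds formed (products):
  N=O: 2 × 597 = 1194
  Σ(formed) = 1194 kJ
ΔH = Σ(broken) − Σ(formed) = 1453 − 1194 = +259 kJ

ΔH ≈ +259 kJ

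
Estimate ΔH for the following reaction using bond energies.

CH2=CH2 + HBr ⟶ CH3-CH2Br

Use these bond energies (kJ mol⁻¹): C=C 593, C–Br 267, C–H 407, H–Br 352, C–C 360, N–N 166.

Bonds broken (reactants):
  C–H: 4 × 407 = 1628
  C=C: 1 × 593 = 593
  H–Br: 1 × 352 = 352
  Σ(broken) = 2573 kJ
Bonds formed (products):
  C–Br: 1 × 267 = 267
  C–C: 1 × 360 = 360
  C–H: 5 × 407 = 2035
  Σ(formed) = 2662 kJ
ΔH = Σ(broken) − Σ(formed) = 2573 − 2662 = −89 kJ

ΔH ≈ −89 kJ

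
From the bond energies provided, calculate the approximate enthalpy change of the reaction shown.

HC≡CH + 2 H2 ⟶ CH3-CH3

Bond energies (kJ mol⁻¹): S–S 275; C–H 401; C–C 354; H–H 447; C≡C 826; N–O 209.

Bonds broken (reactants):
  C≡C: 1 × 826 = 826
  C–H: 2 × 401 = 802
  H–H: 2 × 447 = 894
  Σ(broken) = 2522 kJ
Bonds formed (products):
  C–C: 1 × 354 = 354
  C–H: 6 × 401 = 2406
  Σ(formed) = 2760 kJ
ΔH = Σ(broken) − Σ(formed) = 2522 − 2760 = −238 kJ

ΔH ≈ −238 kJ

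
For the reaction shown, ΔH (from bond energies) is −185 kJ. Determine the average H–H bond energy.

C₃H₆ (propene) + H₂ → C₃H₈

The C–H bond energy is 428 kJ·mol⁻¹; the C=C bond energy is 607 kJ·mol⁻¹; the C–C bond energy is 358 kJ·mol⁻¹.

D(H–H) ≈ 422 kJ/mol

Let D be the H–H bond energy.
Σ(broken) = 1×358 + 6×428 + 1×607 + 1×D = 3533 + D
Σ(formed) = 2×358 + 8×428 = 4140
ΔH = Σ(broken) − Σ(formed) = (3533 + D) − (4140) = −607 + D
Setting this equal to −185 kJ gives D = 422 kJ/mol.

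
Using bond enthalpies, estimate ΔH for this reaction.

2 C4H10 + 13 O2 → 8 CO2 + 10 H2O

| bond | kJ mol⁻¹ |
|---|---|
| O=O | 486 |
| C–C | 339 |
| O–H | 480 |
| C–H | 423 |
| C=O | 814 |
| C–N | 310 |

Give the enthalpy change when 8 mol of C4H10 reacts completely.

ΔH = −23248 kJ

Bonds broken (reactants):
  C–C: 6 × 339 = 2034
  C–H: 20 × 423 = 8460
  O=O: 13 × 486 = 6318
  Σ(broken) = 16812 kJ
Bonds formed (products):
  C=O: 16 × 814 = 13024
  O–H: 20 × 480 = 9600
  Σ(formed) = 22624 kJ
ΔH = Σ(broken) − Σ(formed) = 16812 − 22624 = −5812 kJ
For 4× the reaction as written: 4 × (−5812) = −23248 kJ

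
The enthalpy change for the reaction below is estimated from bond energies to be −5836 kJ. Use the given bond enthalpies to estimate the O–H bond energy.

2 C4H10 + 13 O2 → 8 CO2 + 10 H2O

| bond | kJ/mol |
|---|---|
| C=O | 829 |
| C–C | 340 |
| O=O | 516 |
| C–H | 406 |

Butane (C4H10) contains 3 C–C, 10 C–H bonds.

D(O–H) ≈ 472 kJ/mol

Let D be the O–H bond energy.
Σ(broken) = 6×340 + 20×406 + 13×516 = 16868
Σ(formed) = 16×829 + 20×D = 13264 + 20D
ΔH = Σ(broken) − Σ(formed) = (16868) − (13264 + 20D) = +3604 − 20D
Setting this equal to −5836 kJ gives 20D = 9440, so D = 472 kJ/mol.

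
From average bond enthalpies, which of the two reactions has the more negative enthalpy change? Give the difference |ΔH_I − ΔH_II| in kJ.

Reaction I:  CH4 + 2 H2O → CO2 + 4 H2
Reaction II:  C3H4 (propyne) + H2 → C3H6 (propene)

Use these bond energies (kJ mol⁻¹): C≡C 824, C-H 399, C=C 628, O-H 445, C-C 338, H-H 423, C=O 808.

Reaction II, by 247 kJ

Reaction I:
  Bonds broken (reactants):
    C-H: 4 × 399 = 1596
    O-H: 4 × 445 = 1780
    Σ(broken) = 3376 kJ
  Bonds formed (products):
    C=O: 2 × 808 = 1616
    H-H: 4 × 423 = 1692
    Σ(formed) = 3308 kJ
  ΔH_I = 3376 − 3308 = +68 kJ
Reaction II:
  Bonds broken (reactants):
    C≡C: 1 × 824 = 824
    C-C: 1 × 338 = 338
    C-H: 4 × 399 = 1596
    H-H: 1 × 423 = 423
    Σ(broken) = 3181 kJ
  Bonds formed (products):
    C-C: 1 × 338 = 338
    C-H: 6 × 399 = 2394
    C=C: 1 × 628 = 628
    Σ(formed) = 3360 kJ
  ΔH_II = 3181 − 3360 = −179 kJ
ΔH_I − ΔH_II = +247 kJ, so reaction II has the more negative ΔH; |ΔH_I − ΔH_II| = 247 kJ.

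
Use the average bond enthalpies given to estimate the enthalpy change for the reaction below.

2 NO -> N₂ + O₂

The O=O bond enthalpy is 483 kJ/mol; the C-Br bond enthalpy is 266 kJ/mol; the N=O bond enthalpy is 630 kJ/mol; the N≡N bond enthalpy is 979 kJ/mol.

ΔH ≈ −202 kJ

Bonds broken (reactants):
  N=O: 2 × 630 = 1260
  Σ(broken) = 1260 kJ
Bonds formed (products):
  N≡N: 1 × 979 = 979
  O=O: 1 × 483 = 483
  Σ(formed) = 1462 kJ
ΔH = Σ(broken) − Σ(formed) = 1260 − 1462 = −202 kJ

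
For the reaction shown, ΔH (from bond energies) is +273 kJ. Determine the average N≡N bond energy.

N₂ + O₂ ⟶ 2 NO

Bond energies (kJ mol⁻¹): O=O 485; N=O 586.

D(N≡N) ≈ 960 kJ/mol

Let D be the N≡N bond energy.
Σ(broken) = 1×D + 1×485 = 485 + D
Σ(formed) = 2×586 = 1172
ΔH = Σ(broken) − Σ(formed) = (485 + D) − (1172) = −687 + D
Setting this equal to +273 kJ gives D = 960 kJ/mol.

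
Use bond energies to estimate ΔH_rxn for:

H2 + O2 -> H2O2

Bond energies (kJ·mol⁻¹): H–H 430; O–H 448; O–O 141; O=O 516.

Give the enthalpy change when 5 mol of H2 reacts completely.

Bonds broken (reactants):
  H–H: 1 × 430 = 430
  O=O: 1 × 516 = 516
  Σ(broken) = 946 kJ
Bonds formed (products):
  O–H: 2 × 448 = 896
  O–O: 1 × 141 = 141
  Σ(formed) = 1037 kJ
ΔH = Σ(broken) − Σ(formed) = 946 − 1037 = −91 kJ
For 5× the reaction as written: 5 × (−91) = −455 kJ

ΔH = −455 kJ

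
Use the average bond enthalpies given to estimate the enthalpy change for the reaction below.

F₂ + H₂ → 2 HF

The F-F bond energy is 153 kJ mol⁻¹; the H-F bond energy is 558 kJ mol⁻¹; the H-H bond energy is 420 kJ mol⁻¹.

ΔH ≈ −543 kJ

Bonds broken (reactants):
  F-F: 1 × 153 = 153
  H-H: 1 × 420 = 420
  Σ(broken) = 573 kJ
Bonds formed (products):
  H-F: 2 × 558 = 1116
  Σ(formed) = 1116 kJ
ΔH = Σ(broken) − Σ(formed) = 573 − 1116 = −543 kJ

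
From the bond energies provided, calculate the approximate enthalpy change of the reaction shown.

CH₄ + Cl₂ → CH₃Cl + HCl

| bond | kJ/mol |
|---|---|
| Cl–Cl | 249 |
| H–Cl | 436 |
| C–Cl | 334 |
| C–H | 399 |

Bonds broken (reactants):
  C–H: 4 × 399 = 1596
  Cl–Cl: 1 × 249 = 249
  Σ(broken) = 1845 kJ
Bonds formed (products):
  C–Cl: 1 × 334 = 334
  C–H: 3 × 399 = 1197
  H–Cl: 1 × 436 = 436
  Σ(formed) = 1967 kJ
ΔH = Σ(broken) − Σ(formed) = 1845 − 1967 = −122 kJ

ΔH ≈ −122 kJ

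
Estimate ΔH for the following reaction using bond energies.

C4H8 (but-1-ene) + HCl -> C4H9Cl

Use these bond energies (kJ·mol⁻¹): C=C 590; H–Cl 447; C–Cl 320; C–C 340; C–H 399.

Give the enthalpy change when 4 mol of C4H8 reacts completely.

Bonds broken (reactants):
  C–C: 2 × 340 = 680
  C–H: 8 × 399 = 3192
  C=C: 1 × 590 = 590
  H–Cl: 1 × 447 = 447
  Σ(broken) = 4909 kJ
Bonds formed (products):
  C–C: 3 × 340 = 1020
  C–Cl: 1 × 320 = 320
  C–H: 9 × 399 = 3591
  Σ(formed) = 4931 kJ
ΔH = Σ(broken) − Σ(formed) = 4909 − 4931 = −22 kJ
For 4× the reaction as written: 4 × (−22) = −88 kJ

ΔH = −88 kJ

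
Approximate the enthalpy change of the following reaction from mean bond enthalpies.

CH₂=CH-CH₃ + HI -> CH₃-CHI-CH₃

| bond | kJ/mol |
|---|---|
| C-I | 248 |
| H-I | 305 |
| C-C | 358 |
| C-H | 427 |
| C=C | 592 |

Bonds broken (reactants):
  C-C: 1 × 358 = 358
  C-H: 6 × 427 = 2562
  C=C: 1 × 592 = 592
  H-I: 1 × 305 = 305
  Σ(broken) = 3817 kJ
Bonds formed (products):
  C-C: 2 × 358 = 716
  C-H: 7 × 427 = 2989
  C-I: 1 × 248 = 248
  Σ(formed) = 3953 kJ
ΔH = Σ(broken) − Σ(formed) = 3817 − 3953 = −136 kJ

ΔH ≈ −136 kJ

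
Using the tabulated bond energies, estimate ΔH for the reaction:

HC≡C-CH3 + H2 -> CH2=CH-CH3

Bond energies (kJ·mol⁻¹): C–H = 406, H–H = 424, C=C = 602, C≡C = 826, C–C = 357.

Bonds broken (reactants):
  C≡C: 1 × 826 = 826
  C–C: 1 × 357 = 357
  C–H: 4 × 406 = 1624
  H–H: 1 × 424 = 424
  Σ(broken) = 3231 kJ
Bonds formed (products):
  C–C: 1 × 357 = 357
  C–H: 6 × 406 = 2436
  C=C: 1 × 602 = 602
  Σ(formed) = 3395 kJ
ΔH = Σ(broken) − Σ(formed) = 3231 − 3395 = −164 kJ

ΔH ≈ −164 kJ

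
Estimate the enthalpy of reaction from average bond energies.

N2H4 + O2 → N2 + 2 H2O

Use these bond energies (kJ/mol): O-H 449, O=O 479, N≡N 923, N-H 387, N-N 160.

Bonds broken (reactants):
  N-H: 4 × 387 = 1548
  N-N: 1 × 160 = 160
  O=O: 1 × 479 = 479
  Σ(broken) = 2187 kJ
Bonds formed (products):
  N≡N: 1 × 923 = 923
  O-H: 4 × 449 = 1796
  Σ(formed) = 2719 kJ
ΔH = Σ(broken) − Σ(formed) = 2187 − 2719 = −532 kJ

ΔH ≈ −532 kJ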